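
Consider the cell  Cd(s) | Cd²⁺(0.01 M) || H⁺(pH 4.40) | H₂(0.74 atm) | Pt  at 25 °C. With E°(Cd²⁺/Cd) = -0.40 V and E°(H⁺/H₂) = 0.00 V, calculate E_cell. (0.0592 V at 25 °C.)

0.20 V

The hydrogen couple is the cathode, so E°_cell = 0.40 V; n = 2.
[H⁺] = 10^(−4.40) = 4 × 10^-5 M, and Q = [Cd²⁺]·P(H₂) / [H⁺]^2 = 4.67 × 10^6.
E = E° − (0.0592/2) log Q = 0.40 − (0.0592/2)(6.669) = 0.203 V.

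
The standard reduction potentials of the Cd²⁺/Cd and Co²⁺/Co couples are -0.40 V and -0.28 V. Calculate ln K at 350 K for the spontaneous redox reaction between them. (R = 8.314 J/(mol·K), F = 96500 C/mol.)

E°_cell = -0.28 − (-0.40) = 0.12 V, with n = 2 electrons transferred.
At equilibrium E = 0, so the Nernst equation gives ln K = nFE°/RT = (2)(96500)(0.12)/((8.314)(350)) = 7.96.

ln K = 8.0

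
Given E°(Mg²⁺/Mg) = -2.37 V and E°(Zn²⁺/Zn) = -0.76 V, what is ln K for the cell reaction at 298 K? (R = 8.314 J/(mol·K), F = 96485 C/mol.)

E°_cell = -0.76 − (-2.37) = 1.61 V, with n = 2 electrons transferred.
At equilibrium E = 0, so the Nernst equation gives ln K = nFE°/RT = (2)(96485)(1.61)/((8.314)(298)) = 125.40.

ln K = 125.4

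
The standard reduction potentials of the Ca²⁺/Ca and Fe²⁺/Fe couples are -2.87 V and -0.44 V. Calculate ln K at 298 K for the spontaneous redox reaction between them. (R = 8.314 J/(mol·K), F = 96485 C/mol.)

E°_cell = -0.44 − (-2.87) = 2.43 V, with n = 2 electrons transferred.
At equilibrium E = 0, so the Nernst equation gives ln K = nFE°/RT = (2)(96485)(2.43)/((8.314)(298)) = 189.26.

ln K = 189.3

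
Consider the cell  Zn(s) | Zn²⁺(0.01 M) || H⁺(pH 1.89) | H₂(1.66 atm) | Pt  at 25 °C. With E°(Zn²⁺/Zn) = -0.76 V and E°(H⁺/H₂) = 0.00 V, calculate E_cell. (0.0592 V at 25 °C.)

0.70 V

The hydrogen couple is the cathode, so E°_cell = 0.76 V; n = 2.
[H⁺] = 10^(−1.89) = 0.013 M, and Q = [Zn²⁺]·P(H₂) / [H⁺]^2 = 100.
E = E° − (0.0592/2) log Q = 0.76 − (0.0592/2)(2.000) = 0.701 V.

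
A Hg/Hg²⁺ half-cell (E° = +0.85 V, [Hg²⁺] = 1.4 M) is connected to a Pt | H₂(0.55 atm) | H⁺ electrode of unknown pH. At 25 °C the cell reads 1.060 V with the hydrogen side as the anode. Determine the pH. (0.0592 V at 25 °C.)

E°_cell = 0.85 V and n = 2.
log Q = n(E° − E)/0.0592 = 2×(0.85 − 1.060)/0.0592 = -7.095.
With Q = [H⁺]^2 / ([Hg²⁺]·P(H₂)), solving for [H⁺] gives log[H⁺] = -3.604, so pH = 3.60.

pH = 3.60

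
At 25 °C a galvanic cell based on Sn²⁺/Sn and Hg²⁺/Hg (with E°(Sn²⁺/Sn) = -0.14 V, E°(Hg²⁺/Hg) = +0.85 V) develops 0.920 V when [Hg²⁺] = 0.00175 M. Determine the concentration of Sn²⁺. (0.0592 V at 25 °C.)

0.41 M

From the Nernst equation, log Q = n(E° − E)/0.0592 = 2(0.99 − 0.920)/0.0592 = 2.365, so Q = 232.
With Q = [Sn²⁺]/[Hg²⁺] and the known concentrations, [Sn²⁺] in the numerator gives [Sn²⁺] = 0.41 M.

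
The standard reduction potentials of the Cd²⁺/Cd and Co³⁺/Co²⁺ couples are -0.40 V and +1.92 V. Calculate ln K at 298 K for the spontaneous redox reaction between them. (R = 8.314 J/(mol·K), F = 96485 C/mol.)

E°_cell = +1.92 − (-0.40) = 2.32 V, with n = 2 electrons transferred.
At equilibrium E = 0, so the Nernst equation gives ln K = nFE°/RT = (2)(96485)(2.32)/((8.314)(298)) = 180.70.

ln K = 180.7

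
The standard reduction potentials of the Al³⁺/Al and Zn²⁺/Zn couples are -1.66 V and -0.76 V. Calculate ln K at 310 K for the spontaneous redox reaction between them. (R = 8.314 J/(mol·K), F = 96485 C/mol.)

E°_cell = -0.76 − (-1.66) = 0.90 V, with n = 6 electrons transferred.
At equilibrium E = 0, so the Nernst equation gives ln K = nFE°/RT = (6)(96485)(0.90)/((8.314)(310)) = 202.15.

ln K = 202.2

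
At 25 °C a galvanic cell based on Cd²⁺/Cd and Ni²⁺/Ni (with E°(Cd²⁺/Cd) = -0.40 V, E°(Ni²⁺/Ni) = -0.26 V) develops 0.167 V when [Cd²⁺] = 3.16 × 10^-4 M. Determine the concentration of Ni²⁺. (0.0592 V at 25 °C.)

0.0026 M

From the Nernst equation, log Q = n(E° − E)/0.0592 = 2(0.14 − 0.167)/0.0592 = -0.912, so Q = 0.122.
With Q = [Cd²⁺]/[Ni²⁺] and the known concentrations, [Ni²⁺] in the denominator gives [Ni²⁺] = 0.0026 M.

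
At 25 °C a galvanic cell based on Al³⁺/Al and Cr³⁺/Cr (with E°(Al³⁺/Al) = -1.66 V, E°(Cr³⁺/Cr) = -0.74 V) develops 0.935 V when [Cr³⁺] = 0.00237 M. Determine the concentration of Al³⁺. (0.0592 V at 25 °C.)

4.1 × 10^-4 M

From the Nernst equation, log Q = n(E° − E)/0.0592 = 3(0.92 − 0.935)/0.0592 = -0.760, so Q = 0.174.
With Q = [Al³⁺]/[Cr³⁺] and the known concentrations, [Al³⁺] in the numerator gives [Al³⁺] = 4.1 × 10^-4 M.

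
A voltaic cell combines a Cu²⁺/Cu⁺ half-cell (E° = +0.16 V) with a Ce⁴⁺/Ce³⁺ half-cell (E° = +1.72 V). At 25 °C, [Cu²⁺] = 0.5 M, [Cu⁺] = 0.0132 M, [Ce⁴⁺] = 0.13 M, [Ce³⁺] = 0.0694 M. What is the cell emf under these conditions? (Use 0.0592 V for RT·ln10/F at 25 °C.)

The Ce⁴⁺/Ce³⁺ couple has the higher reduction potential and acts as the cathode, so E°_cell = +1.72 − (+0.16) = 1.56 V.
Balancing electrons gives n = 1; the reaction quotient is Q = [Cu²⁺]·[Ce³⁺]/([Cu⁺]·[Ce⁴⁺]) = 20.2.
At 25 °C, E = E° − (0.0592/n) log Q = 1.56 − (0.0592/1)(1.306) = 1.560 − 0.077 = 1.483 V.

1.48 V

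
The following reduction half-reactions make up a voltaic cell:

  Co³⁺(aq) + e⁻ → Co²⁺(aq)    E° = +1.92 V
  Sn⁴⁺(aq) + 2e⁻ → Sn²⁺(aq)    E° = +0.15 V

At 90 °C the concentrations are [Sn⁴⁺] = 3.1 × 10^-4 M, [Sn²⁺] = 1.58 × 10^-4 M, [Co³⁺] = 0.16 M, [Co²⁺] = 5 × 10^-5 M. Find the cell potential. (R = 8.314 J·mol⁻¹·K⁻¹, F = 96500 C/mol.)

The Co³⁺/Co²⁺ couple has the higher reduction potential and acts as the cathode, so E°_cell = +1.92 − (+0.15) = 1.77 V.
Balancing electrons gives n = 2; the reaction quotient is Q = [Sn⁴⁺]·[Co²⁺]^2/([Sn²⁺]·[Co³⁺]^2) = 1.92 × 10^-7.
E = E° − (RT/nF) ln Q = 1.77 − (8.314×363)/(2×96500) × (-15.468) = 1.770 + 0.242 = 2.012 V.

2.01 V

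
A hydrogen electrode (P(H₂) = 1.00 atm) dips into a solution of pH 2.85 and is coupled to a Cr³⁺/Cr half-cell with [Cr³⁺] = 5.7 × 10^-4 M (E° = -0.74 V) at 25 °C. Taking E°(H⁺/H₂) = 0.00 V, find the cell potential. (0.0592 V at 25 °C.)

0.64 V

The hydrogen couple is the cathode, so E°_cell = 0.74 V; n = 6.
[H⁺] = 10^(−2.85) = 0.0014 M, and Q = [Cr³⁺]^2·P(H₂)^3 / [H⁺]^6 = 4.09 × 10^10.
E = E° − (0.0592/6) log Q = 0.74 − (0.0592/6)(10.612) = 0.635 V.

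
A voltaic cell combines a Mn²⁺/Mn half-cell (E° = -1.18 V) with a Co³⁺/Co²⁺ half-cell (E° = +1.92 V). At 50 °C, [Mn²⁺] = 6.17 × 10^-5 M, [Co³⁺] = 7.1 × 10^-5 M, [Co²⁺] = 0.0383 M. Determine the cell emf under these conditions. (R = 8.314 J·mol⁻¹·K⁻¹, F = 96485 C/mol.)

The Co³⁺/Co²⁺ couple has the higher reduction potential and acts as the cathode, so E°_cell = +1.92 − (-1.18) = 3.10 V.
Balancing electrons gives n = 2; the reaction quotient is Q = [Mn²⁺]·[Co²⁺]^2/[Co³⁺]^2 = 18.0.
E = E° − (RT/nF) ln Q = 3.10 − (8.314×323)/(2×96485) × (2.888) = 3.100 − 0.040 = 3.060 V.

3.06 V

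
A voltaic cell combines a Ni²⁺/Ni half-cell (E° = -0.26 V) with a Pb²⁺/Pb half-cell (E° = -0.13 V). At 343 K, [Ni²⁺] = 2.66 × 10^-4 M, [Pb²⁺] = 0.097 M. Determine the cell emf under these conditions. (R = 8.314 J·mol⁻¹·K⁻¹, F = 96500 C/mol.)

0.217 V

The Pb²⁺/Pb couple has the higher reduction potential and acts as the cathode, so E°_cell = -0.13 − (-0.26) = 0.13 V.
Balancing electrons gives n = 2; the reaction quotient is Q = [Ni²⁺]/[Pb²⁺] = 0.00274.
E = E° − (RT/nF) ln Q = 0.13 − (8.314×343)/(2×96500) × (-5.899) = 0.130 + 0.087 = 0.217 V.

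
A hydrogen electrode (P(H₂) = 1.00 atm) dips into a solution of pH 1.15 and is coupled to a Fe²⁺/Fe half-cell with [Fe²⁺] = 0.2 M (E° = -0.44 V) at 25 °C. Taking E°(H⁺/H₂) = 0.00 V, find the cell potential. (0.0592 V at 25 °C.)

The hydrogen couple is the cathode, so E°_cell = 0.44 V; n = 2.
[H⁺] = 10^(−1.15) = 0.071 M, and Q = [Fe²⁺]·P(H₂) / [H⁺]^2 = 39.9.
E = E° − (0.0592/2) log Q = 0.44 − (0.0592/2)(1.601) = 0.393 V.

0.39 V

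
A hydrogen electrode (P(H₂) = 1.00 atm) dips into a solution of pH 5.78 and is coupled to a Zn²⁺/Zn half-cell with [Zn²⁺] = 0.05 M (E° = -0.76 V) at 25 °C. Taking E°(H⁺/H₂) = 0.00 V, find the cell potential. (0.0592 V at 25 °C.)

The hydrogen couple is the cathode, so E°_cell = 0.76 V; n = 2.
[H⁺] = 10^(−5.78) = 1.7 × 10^-6 M, and Q = [Zn²⁺]·P(H₂) / [H⁺]^2 = 1.82 × 10^10.
E = E° − (0.0592/2) log Q = 0.76 − (0.0592/2)(10.259) = 0.456 V.

0.46 V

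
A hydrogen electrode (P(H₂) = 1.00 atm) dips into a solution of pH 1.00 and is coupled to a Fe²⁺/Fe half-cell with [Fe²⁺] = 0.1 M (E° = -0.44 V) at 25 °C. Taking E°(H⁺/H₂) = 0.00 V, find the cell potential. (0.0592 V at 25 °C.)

The hydrogen couple is the cathode, so E°_cell = 0.44 V; n = 2.
[H⁺] = 10^(−1.00) = 0.10 M, and Q = [Fe²⁺]·P(H₂) / [H⁺]^2 = 10.0.
E = E° − (0.0592/2) log Q = 0.44 − (0.0592/2)(1.000) = 0.410 V.

0.41 V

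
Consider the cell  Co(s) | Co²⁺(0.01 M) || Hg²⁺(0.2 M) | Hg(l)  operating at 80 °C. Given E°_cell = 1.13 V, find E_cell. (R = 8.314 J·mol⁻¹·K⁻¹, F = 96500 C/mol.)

Balancing electrons gives n = 2; the reaction quotient is Q = [Co²⁺]/[Hg²⁺] = 0.0500.
E = E° − (RT/nF) ln Q = 1.13 − (8.314×353)/(2×96500) × (-2.996) = 1.130 + 0.046 = 1.176 V.

1.18 V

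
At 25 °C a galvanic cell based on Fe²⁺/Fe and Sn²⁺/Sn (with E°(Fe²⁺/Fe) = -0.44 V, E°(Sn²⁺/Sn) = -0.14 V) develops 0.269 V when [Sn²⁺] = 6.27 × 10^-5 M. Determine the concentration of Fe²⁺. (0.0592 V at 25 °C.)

7 × 10^-4 M

From the Nernst equation, log Q = n(E° − E)/0.0592 = 2(0.30 − 0.269)/0.0592 = 1.047, so Q = 11.2.
With Q = [Fe²⁺]/[Sn²⁺] and the known concentrations, [Fe²⁺] in the numerator gives [Fe²⁺] = 7 × 10^-4 M.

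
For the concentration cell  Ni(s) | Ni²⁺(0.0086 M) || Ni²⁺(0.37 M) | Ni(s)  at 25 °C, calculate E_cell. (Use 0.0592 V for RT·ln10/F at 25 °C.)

0.048 V

Both half-cells are Ni²⁺/Ni, so E°_cell = 0. The concentrated side is the cathode; the cell reaction moves Ni²⁺ from high to low concentration with n = 2.
Q = [Ni²⁺]_dilute/[Ni²⁺]_conc = 0.0086/0.37 = 0.0232.
E = 0 − (0.0592/2) log Q = −(0.0592/2)(-1.634) = 0.0484 V.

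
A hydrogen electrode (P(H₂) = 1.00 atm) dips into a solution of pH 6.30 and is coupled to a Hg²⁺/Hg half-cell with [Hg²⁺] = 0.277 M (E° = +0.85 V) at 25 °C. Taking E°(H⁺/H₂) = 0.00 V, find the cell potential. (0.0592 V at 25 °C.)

The Hg²⁺/Hg couple is the cathode, so E°_cell = 0.85 V; n = 2.
[H⁺] = 10^(−6.30) = 5 × 10^-7 M, and Q = [H⁺]^2 / ([Hg²⁺]·P(H₂)) = 9.07 × 10^-13.
E = E° − (0.0592/2) log Q = 0.85 − (0.0592/2)(-12.042) = 1.206 V.

1.21 V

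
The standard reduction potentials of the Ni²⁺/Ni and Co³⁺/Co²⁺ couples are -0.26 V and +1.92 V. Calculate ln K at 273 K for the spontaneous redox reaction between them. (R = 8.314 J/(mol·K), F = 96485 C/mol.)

ln K = 185.3

E°_cell = +1.92 − (-0.26) = 2.18 V, with n = 2 electrons transferred.
At equilibrium E = 0, so the Nernst equation gives ln K = nFE°/RT = (2)(96485)(2.18)/((8.314)(273)) = 185.34.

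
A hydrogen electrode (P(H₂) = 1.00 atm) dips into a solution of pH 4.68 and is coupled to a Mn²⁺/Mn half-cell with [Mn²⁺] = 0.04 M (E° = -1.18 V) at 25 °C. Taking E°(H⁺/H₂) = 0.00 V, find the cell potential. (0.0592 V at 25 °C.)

The hydrogen couple is the cathode, so E°_cell = 1.18 V; n = 2.
[H⁺] = 10^(−4.68) = 2.1 × 10^-5 M, and Q = [Mn²⁺]·P(H₂) / [H⁺]^2 = 9.16 × 10^7.
E = E° − (0.0592/2) log Q = 1.18 − (0.0592/2)(7.962) = 0.944 V.

0.94 V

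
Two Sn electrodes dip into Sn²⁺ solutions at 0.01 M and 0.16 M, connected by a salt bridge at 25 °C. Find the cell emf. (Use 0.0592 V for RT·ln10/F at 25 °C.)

0.036 V

Both half-cells are Sn²⁺/Sn, so E°_cell = 0. The concentrated side is the cathode; the cell reaction moves Sn²⁺ from high to low concentration with n = 2.
Q = [Sn²⁺]_dilute/[Sn²⁺]_conc = 0.01/0.16 = 0.0625.
E = 0 − (0.0592/2) log Q = −(0.0592/2)(-1.204) = 0.0356 V.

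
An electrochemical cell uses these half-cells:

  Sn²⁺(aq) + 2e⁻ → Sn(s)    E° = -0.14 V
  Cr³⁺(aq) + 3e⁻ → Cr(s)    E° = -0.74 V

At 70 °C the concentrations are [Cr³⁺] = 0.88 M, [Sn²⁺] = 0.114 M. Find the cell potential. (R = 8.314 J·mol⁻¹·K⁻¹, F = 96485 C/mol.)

0.569 V

The Sn²⁺/Sn couple has the higher reduction potential and acts as the cathode, so E°_cell = -0.14 − (-0.74) = 0.60 V.
Balancing electrons gives n = 6; the reaction quotient is Q = [Cr³⁺]^2/[Sn²⁺]^3 = 523.
E = E° − (RT/nF) ln Q = 0.60 − (8.314×343)/(6×96485) × (6.259) = 0.600 − 0.031 = 0.569 V.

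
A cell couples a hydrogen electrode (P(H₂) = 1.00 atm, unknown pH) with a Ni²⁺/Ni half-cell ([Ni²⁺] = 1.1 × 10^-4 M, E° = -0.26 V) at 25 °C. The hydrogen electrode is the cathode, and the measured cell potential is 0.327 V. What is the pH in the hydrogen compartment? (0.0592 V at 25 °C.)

E°_cell = 0.26 V and n = 2.
log Q = n(E° − E)/0.0592 = 2×(0.26 − 0.327)/0.0592 = -2.264.
With Q = [Ni²⁺]·P(H₂) / [H⁺]^2, solving for [H⁺] gives log[H⁺] = -0.848, so pH = 0.85.

pH = 0.85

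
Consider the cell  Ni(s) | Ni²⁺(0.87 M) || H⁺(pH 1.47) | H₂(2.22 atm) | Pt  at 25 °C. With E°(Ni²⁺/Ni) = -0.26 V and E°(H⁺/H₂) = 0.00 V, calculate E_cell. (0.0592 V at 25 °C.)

The hydrogen couple is the cathode, so E°_cell = 0.26 V; n = 2.
[H⁺] = 10^(−1.47) = 0.034 M, and Q = [Ni²⁺]·P(H₂) / [H⁺]^2 = 1680.
E = E° − (0.0592/2) log Q = 0.26 − (0.0592/2)(3.226) = 0.165 V.

0.16 V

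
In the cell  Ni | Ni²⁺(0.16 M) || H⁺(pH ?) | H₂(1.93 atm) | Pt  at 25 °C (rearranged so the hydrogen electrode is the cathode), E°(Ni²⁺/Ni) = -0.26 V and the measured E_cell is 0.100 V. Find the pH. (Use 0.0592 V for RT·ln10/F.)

pH = 2.96

E°_cell = 0.26 V and n = 2.
log Q = n(E° − E)/0.0592 = 2×(0.26 − 0.100)/0.0592 = 5.405.
With Q = [Ni²⁺]·P(H₂) / [H⁺]^2, solving for [H⁺] gives log[H⁺] = -2.958, so pH = 2.96.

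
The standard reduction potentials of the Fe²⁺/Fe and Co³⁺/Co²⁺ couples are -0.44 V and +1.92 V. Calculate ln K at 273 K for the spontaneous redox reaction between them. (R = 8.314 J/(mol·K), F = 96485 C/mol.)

ln K = 200.6

E°_cell = +1.92 − (-0.44) = 2.36 V, with n = 2 electrons transferred.
At equilibrium E = 0, so the Nernst equation gives ln K = nFE°/RT = (2)(96485)(2.36)/((8.314)(273)) = 200.65.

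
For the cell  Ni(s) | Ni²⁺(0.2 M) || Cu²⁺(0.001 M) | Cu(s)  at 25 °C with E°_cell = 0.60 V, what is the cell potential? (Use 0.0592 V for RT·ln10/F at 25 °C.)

0.532 V

Balancing electrons gives n = 2; the reaction quotient is Q = [Ni²⁺]/[Cu²⁺] = 200.
At 25 °C, E = E° − (0.0592/n) log Q = 0.60 − (0.0592/2)(2.301) = 0.600 − 0.068 = 0.532 V.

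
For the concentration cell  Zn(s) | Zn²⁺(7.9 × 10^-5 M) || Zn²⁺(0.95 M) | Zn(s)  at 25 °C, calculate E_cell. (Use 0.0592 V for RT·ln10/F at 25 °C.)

Both half-cells are Zn²⁺/Zn, so E°_cell = 0. The concentrated side is the cathode; the cell reaction moves Zn²⁺ from high to low concentration with n = 2.
Q = [Zn²⁺]_dilute/[Zn²⁺]_conc = 7.9 × 10^-5/0.95 = 8.32 × 10^-5.
E = 0 − (0.0592/2) log Q = −(0.0592/2)(-4.080) = 0.1208 V.

0.12 V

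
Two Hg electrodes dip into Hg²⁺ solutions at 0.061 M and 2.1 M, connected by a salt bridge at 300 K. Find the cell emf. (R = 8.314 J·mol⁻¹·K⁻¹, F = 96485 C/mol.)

Both half-cells are Hg²⁺/Hg, so E°_cell = 0. The concentrated side is the cathode; the cell reaction moves Hg²⁺ from high to low concentration with n = 2.
Q = [Hg²⁺]_dilute/[Hg²⁺]_conc = 0.061/2.1 = 0.0290.
E = 0 − (RT/nF) ln Q = −((8.314×300)/(2×96485))(-3.539) = 0.0457 V.

0.046 V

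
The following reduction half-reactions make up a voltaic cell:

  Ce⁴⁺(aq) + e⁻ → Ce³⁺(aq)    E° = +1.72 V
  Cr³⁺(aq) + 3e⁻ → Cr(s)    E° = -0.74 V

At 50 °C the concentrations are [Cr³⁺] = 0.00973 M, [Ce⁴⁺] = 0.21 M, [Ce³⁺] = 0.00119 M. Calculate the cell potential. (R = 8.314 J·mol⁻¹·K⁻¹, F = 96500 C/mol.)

The Ce⁴⁺/Ce³⁺ couple has the higher reduction potential and acts as the cathode, so E°_cell = +1.72 − (-0.74) = 2.46 V.
Balancing electrons gives n = 3; the reaction quotient is Q = [Cr³⁺]·[Ce³⁺]^3/[Ce⁴⁺]^3 = 1.77 × 10^-9.
E = E° − (RT/nF) ln Q = 2.46 − (8.314×323)/(3×96500) × (-20.152) = 2.460 + 0.187 = 2.647 V.

2.65 V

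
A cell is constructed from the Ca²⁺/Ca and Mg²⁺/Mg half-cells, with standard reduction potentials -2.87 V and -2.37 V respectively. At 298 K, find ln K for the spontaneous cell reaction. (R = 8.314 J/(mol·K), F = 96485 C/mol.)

ln K = 38.9

E°_cell = -2.37 − (-2.87) = 0.50 V, with n = 2 electrons transferred.
At equilibrium E = 0, so the Nernst equation gives ln K = nFE°/RT = (2)(96485)(0.50)/((8.314)(298)) = 38.94.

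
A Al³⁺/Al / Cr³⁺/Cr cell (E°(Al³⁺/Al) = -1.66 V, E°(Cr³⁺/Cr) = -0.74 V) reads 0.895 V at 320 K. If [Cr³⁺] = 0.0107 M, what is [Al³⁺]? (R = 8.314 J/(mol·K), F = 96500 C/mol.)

From the Nernst equation, ln Q = nF(E° − E)/RT = 3×96500×(0.92 − 0.895)/(8.314×320) = 2.720, so Q = 15.2.
With Q = [Al³⁺]/[Cr³⁺] and the known concentrations, [Al³⁺] in the numerator gives [Al³⁺] = 0.16 M.

0.16 M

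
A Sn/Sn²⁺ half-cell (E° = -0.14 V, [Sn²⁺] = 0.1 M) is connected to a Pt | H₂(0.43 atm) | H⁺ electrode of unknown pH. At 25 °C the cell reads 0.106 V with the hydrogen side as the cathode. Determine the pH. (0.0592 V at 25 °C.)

E°_cell = 0.14 V and n = 2.
log Q = n(E° − E)/0.0592 = 2×(0.14 − 0.106)/0.0592 = 1.149.
With Q = [Sn²⁺]·P(H₂) / [H⁺]^2, solving for [H⁺] gives log[H⁺] = -1.258, so pH = 1.26.

pH = 1.26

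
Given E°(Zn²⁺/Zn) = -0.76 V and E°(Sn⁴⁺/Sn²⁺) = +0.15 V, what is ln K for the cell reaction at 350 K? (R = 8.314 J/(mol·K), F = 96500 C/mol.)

ln K = 60.4

E°_cell = +0.15 − (-0.76) = 0.91 V, with n = 2 electrons transferred.
At equilibrium E = 0, so the Nernst equation gives ln K = nFE°/RT = (2)(96500)(0.91)/((8.314)(350)) = 60.36.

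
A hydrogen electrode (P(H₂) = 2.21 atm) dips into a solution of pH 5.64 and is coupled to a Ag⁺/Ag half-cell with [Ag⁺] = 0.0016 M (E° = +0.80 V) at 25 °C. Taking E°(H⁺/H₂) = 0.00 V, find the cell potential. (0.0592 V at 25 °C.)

The Ag⁺/Ag couple is the cathode, so E°_cell = 0.80 V; n = 2.
[H⁺] = 10^(−5.64) = 2.3 × 10^-6 M, and Q = [H⁺]^2 / ([Ag⁺]^2·P(H₂)) = 9.28 × 10^-7.
E = E° − (0.0592/2) log Q = 0.80 − (0.0592/2)(-6.033) = 0.979 V.

0.98 V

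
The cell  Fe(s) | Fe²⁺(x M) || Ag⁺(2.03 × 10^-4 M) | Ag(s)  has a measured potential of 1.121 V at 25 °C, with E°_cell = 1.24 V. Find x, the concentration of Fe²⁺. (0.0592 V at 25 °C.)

4.3 × 10^-4 M

From the Nernst equation, log Q = n(E° − E)/0.0592 = 2(1.24 − 1.121)/0.0592 = 4.020, so Q = 1.05 × 10^4.
With Q = [Fe²⁺]/[Ag⁺]^2 and the known concentrations, [Fe²⁺] in the numerator gives [Fe²⁺] = 4.3 × 10^-4 M.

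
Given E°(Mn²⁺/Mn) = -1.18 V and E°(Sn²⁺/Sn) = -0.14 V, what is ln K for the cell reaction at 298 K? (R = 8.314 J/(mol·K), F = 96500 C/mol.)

E°_cell = -0.14 − (-1.18) = 1.04 V, with n = 2 electrons transferred.
At equilibrium E = 0, so the Nernst equation gives ln K = nFE°/RT = (2)(96500)(1.04)/((8.314)(298)) = 81.01.

ln K = 81.0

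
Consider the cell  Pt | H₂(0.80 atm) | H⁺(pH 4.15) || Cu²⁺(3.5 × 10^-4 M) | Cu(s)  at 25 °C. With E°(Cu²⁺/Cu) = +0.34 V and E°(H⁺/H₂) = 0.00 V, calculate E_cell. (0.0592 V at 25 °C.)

0.48 V

The Cu²⁺/Cu couple is the cathode, so E°_cell = 0.34 V; n = 2.
[H⁺] = 10^(−4.15) = 7.1 × 10^-5 M, and Q = [H⁺]^2 / ([Cu²⁺]·P(H₂)) = 1.79 × 10^-5.
E = E° − (0.0592/2) log Q = 0.34 − (0.0592/2)(-4.747) = 0.481 V.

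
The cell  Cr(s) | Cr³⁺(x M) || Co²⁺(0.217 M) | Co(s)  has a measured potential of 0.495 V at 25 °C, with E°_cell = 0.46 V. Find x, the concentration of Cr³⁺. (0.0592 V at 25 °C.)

From the Nernst equation, log Q = n(E° − E)/0.0592 = 6(0.46 − 0.495)/0.0592 = -3.547, so Q = 2.84 × 10^-4.
With Q = [Cr³⁺]^2/[Co²⁺]^3 and the known concentrations, [Cr³⁺]^2 in the numerator gives [Cr³⁺] = 0.0017 M.

0.0017 M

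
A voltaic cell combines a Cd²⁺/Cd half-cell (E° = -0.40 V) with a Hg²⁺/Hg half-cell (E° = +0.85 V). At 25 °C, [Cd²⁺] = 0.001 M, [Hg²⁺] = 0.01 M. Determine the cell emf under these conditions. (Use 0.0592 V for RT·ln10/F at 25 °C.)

1.28 V

The Hg²⁺/Hg couple has the higher reduction potential and acts as the cathode, so E°_cell = +0.85 − (-0.40) = 1.25 V.
Balancing electrons gives n = 2; the reaction quotient is Q = [Cd²⁺]/[Hg²⁺] = 0.100.
At 25 °C, E = E° − (0.0592/n) log Q = 1.25 − (0.0592/2)(-1.000) = 1.250 + 0.030 = 1.280 V.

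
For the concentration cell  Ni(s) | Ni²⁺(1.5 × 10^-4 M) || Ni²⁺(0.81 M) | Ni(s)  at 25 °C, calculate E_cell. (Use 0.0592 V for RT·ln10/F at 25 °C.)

0.11 V

Both half-cells are Ni²⁺/Ni, so E°_cell = 0. The concentrated side is the cathode; the cell reaction moves Ni²⁺ from high to low concentration with n = 2.
Q = [Ni²⁺]_dilute/[Ni²⁺]_conc = 1.5 × 10^-4/0.81 = 1.85 × 10^-4.
E = 0 − (0.0592/2) log Q = −(0.0592/2)(-3.732) = 0.1105 V.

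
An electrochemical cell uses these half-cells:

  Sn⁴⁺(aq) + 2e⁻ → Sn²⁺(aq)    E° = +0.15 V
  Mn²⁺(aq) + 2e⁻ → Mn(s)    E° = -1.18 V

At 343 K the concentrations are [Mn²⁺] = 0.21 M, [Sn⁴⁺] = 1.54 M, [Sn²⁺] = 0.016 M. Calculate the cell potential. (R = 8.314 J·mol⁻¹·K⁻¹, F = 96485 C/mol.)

1.42 V

The Sn⁴⁺/Sn²⁺ couple has the higher reduction potential and acts as the cathode, so E°_cell = +0.15 − (-1.18) = 1.33 V.
Balancing electrons gives n = 2; the reaction quotient is Q = [Mn²⁺]·[Sn²⁺]/[Sn⁴⁺] = 0.00218.
E = E° − (RT/nF) ln Q = 1.33 − (8.314×343)/(2×96485) × (-6.128) = 1.330 + 0.091 = 1.421 V.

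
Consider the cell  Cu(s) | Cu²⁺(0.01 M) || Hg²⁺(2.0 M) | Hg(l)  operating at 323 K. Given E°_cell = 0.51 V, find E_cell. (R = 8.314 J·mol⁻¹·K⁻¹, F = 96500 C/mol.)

Balancing electrons gives n = 2; the reaction quotient is Q = [Cu²⁺]/[Hg²⁺] = 0.00500.
E = E° − (RT/nF) ln Q = 0.51 − (8.314×323)/(2×96500) × (-5.298) = 0.510 + 0.074 = 0.584 V.

0.584 V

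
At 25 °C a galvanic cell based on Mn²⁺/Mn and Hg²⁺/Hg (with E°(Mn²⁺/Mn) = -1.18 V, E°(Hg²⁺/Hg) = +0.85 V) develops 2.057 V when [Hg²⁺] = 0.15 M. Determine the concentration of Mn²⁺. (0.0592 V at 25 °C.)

From the Nernst equation, log Q = n(E° − E)/0.0592 = 2(2.03 − 2.057)/0.0592 = -0.912, so Q = 0.122.
With Q = [Mn²⁺]/[Hg²⁺] and the known concentrations, [Mn²⁺] in the numerator gives [Mn²⁺] = 0.018 M.

0.018 M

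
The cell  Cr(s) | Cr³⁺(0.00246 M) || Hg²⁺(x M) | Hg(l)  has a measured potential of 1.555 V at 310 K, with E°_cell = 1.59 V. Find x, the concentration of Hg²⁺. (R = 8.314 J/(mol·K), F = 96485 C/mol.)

0.0013 M

From the Nernst equation, ln Q = nF(E° − E)/RT = 6×96485×(1.59 − 1.555)/(8.314×310) = 7.862, so Q = 2600.
With Q = [Cr³⁺]^2/[Hg²⁺]^3 and the known concentrations, [Hg²⁺]^3 in the denominator gives [Hg²⁺] = 0.0013 M.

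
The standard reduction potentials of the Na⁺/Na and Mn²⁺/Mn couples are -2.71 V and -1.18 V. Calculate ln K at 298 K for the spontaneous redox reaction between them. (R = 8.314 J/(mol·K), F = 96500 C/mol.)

ln K = 119.2

E°_cell = -1.18 − (-2.71) = 1.53 V, with n = 2 electrons transferred.
At equilibrium E = 0, so the Nernst equation gives ln K = nFE°/RT = (2)(96500)(1.53)/((8.314)(298)) = 119.19.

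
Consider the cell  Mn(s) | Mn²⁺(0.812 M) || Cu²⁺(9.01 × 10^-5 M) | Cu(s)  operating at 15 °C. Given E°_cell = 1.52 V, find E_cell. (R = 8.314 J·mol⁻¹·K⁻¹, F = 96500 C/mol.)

Balancing electrons gives n = 2; the reaction quotient is Q = [Mn²⁺]/[Cu²⁺] = 9010.
E = E° − (RT/nF) ln Q = 1.52 − (8.314×288)/(2×96500) × (9.106) = 1.520 − 0.113 = 1.407 V.

1.41 V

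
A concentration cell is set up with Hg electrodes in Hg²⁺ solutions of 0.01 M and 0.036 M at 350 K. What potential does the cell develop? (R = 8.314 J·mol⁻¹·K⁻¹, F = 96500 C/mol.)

Both half-cells are Hg²⁺/Hg, so E°_cell = 0. The concentrated side is the cathode; the cell reaction moves Hg²⁺ from high to low concentration with n = 2.
Q = [Hg²⁺]_dilute/[Hg²⁺]_conc = 0.01/0.036 = 0.278.
E = 0 − (RT/nF) ln Q = −((8.314×350)/(2×96500))(-1.281) = 0.0193 V.

0.019 V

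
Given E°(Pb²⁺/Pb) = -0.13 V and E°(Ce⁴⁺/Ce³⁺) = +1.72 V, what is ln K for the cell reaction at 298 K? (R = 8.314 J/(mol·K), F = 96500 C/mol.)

ln K = 144.1

E°_cell = +1.72 − (-0.13) = 1.85 V, with n = 2 electrons transferred.
At equilibrium E = 0, so the Nernst equation gives ln K = nFE°/RT = (2)(96500)(1.85)/((8.314)(298)) = 144.11.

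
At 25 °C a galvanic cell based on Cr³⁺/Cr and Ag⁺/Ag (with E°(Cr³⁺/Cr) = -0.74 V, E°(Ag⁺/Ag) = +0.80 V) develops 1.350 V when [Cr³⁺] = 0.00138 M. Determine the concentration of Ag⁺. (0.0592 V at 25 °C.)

From the Nernst equation, log Q = n(E° − E)/0.0592 = 3(1.54 − 1.350)/0.0592 = 9.628, so Q = 4.25 × 10^9.
With Q = [Cr³⁺]/[Ag⁺]^3 and the known concentrations, [Ag⁺]^3 in the denominator gives [Ag⁺] = 6.9 × 10^-5 M.

6.9 × 10^-5 M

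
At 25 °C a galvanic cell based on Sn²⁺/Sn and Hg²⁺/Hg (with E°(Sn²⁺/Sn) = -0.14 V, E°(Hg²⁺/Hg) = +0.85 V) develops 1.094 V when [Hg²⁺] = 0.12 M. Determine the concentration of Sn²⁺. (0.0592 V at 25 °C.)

From the Nernst equation, log Q = n(E° − E)/0.0592 = 2(0.99 − 1.094)/0.0592 = -3.514, so Q = 3.07 × 10^-4.
With Q = [Sn²⁺]/[Hg²⁺] and the known concentrations, [Sn²⁺] in the numerator gives [Sn²⁺] = 3.7 × 10^-5 M.

3.7 × 10^-5 M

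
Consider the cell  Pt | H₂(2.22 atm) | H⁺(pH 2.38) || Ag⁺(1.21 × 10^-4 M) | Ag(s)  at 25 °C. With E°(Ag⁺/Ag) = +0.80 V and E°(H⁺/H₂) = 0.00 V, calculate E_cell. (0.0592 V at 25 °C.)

The Ag⁺/Ag couple is the cathode, so E°_cell = 0.80 V; n = 2.
[H⁺] = 10^(−2.38) = 0.0042 M, and Q = [H⁺]^2 / ([Ag⁺]^2·P(H₂)) = 535.
E = E° − (0.0592/2) log Q = 0.80 − (0.0592/2)(2.728) = 0.719 V.

0.72 V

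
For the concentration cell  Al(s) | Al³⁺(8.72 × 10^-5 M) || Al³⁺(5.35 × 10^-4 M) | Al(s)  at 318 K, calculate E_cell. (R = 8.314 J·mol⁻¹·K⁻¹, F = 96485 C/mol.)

0.017 V

Both half-cells are Al³⁺/Al, so E°_cell = 0. The concentrated side is the cathode; the cell reaction moves Al³⁺ from high to low concentration with n = 3.
Q = [Al³⁺]_dilute/[Al³⁺]_conc = 8.72 × 10^-5/5.35 × 10^-4 = 0.163.
E = 0 − (RT/nF) ln Q = −((8.314×318)/(3×96485))(-1.814) = 0.0166 V.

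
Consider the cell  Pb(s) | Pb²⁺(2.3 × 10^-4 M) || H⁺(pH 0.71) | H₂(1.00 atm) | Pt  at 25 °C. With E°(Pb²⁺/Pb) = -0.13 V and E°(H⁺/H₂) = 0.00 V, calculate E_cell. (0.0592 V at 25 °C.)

0.20 V

The hydrogen couple is the cathode, so E°_cell = 0.13 V; n = 2.
[H⁺] = 10^(−0.71) = 0.19 M, and Q = [Pb²⁺]·P(H₂) / [H⁺]^2 = 0.00605.
E = E° − (0.0592/2) log Q = 0.13 − (0.0592/2)(-2.218) = 0.196 V.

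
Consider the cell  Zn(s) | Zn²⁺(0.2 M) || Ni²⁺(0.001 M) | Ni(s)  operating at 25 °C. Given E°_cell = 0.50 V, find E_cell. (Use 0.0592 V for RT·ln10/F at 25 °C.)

Balancing electrons gives n = 2; the reaction quotient is Q = [Zn²⁺]/[Ni²⁺] = 200.
At 25 °C, E = E° − (0.0592/n) log Q = 0.50 − (0.0592/2)(2.301) = 0.500 − 0.068 = 0.432 V.

0.432 V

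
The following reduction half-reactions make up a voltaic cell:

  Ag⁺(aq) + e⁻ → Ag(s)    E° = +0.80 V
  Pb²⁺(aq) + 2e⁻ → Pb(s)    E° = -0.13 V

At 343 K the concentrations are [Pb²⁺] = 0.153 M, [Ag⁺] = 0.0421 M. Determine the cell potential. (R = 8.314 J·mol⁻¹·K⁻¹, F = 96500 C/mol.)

0.864 V

The Ag⁺/Ag couple has the higher reduction potential and acts as the cathode, so E°_cell = +0.80 − (-0.13) = 0.93 V.
Balancing electrons gives n = 2; the reaction quotient is Q = [Pb²⁺]/[Ag⁺]^2 = 86.3.
E = E° − (RT/nF) ln Q = 0.93 − (8.314×343)/(2×96500) × (4.458) = 0.930 − 0.066 = 0.864 V.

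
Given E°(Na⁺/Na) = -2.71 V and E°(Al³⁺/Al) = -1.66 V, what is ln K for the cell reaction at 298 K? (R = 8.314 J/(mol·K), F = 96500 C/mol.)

E°_cell = -1.66 − (-2.71) = 1.05 V, with n = 3 electrons transferred.
At equilibrium E = 0, so the Nernst equation gives ln K = nFE°/RT = (3)(96500)(1.05)/((8.314)(298)) = 122.69.

ln K = 122.7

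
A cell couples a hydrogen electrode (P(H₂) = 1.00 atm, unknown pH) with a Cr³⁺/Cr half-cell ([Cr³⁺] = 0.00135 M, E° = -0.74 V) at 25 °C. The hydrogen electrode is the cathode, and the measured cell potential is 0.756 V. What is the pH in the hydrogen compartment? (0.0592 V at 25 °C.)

E°_cell = 0.74 V and n = 6.
log Q = n(E° − E)/0.0592 = 6×(0.74 − 0.756)/0.0592 = -1.622.
With Q = [Cr³⁺]^2·P(H₂)^3 / [H⁺]^6, solving for [H⁺] gives log[H⁺] = -0.686, so pH = 0.69.

pH = 0.69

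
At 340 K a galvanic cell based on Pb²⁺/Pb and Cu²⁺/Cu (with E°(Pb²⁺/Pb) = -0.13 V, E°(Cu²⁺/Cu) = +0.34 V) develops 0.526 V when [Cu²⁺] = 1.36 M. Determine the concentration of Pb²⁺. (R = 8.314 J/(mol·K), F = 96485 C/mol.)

0.03 M

From the Nernst equation, ln Q = nF(E° − E)/RT = 2×96485×(0.47 − 0.526)/(8.314×340) = -3.823, so Q = 0.0219.
With Q = [Pb²⁺]/[Cu²⁺] and the known concentrations, [Pb²⁺] in the numerator gives [Pb²⁺] = 0.03 M.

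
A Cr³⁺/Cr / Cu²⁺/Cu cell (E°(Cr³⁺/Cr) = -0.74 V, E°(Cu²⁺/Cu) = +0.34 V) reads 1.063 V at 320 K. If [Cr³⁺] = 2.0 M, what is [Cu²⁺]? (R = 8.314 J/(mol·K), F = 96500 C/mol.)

From the Nernst equation, ln Q = nF(E° − E)/RT = 6×96500×(1.08 − 1.063)/(8.314×320) = 3.700, so Q = 40.4.
With Q = [Cr³⁺]^2/[Cu²⁺]^3 and the known concentrations, [Cu²⁺]^3 in the denominator gives [Cu²⁺] = 0.46 M.

0.46 M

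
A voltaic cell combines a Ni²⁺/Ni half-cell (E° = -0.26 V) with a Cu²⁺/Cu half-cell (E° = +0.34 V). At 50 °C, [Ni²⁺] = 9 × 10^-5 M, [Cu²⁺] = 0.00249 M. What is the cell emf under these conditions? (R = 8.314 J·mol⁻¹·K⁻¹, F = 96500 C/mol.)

The Cu²⁺/Cu couple has the higher reduction potential and acts as the cathode, so E°_cell = +0.34 − (-0.26) = 0.60 V.
Balancing electrons gives n = 2; the reaction quotient is Q = [Ni²⁺]/[Cu²⁺] = 0.0361.
E = E° − (RT/nF) ln Q = 0.60 − (8.314×323)/(2×96500) × (-3.320) = 0.600 + 0.046 = 0.646 V.

0.646 V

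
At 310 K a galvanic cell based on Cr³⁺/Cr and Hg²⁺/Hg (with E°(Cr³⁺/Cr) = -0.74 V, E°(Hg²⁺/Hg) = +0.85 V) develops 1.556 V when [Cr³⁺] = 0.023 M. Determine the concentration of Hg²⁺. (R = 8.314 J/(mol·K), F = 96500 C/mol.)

0.0063 M

From the Nernst equation, ln Q = nF(E° − E)/RT = 6×96500×(1.59 − 1.556)/(8.314×310) = 7.638, so Q = 2080.
With Q = [Cr³⁺]^2/[Hg²⁺]^3 and the known concentrations, [Hg²⁺]^3 in the denominator gives [Hg²⁺] = 0.0063 M.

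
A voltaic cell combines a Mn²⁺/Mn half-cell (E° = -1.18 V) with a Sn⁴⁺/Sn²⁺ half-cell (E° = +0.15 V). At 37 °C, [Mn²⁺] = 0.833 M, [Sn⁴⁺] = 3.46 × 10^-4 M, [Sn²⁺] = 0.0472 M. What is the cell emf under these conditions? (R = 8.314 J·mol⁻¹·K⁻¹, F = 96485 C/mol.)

The Sn⁴⁺/Sn²⁺ couple has the higher reduction potential and acts as the cathode, so E°_cell = +0.15 − (-1.18) = 1.33 V.
Balancing electrons gives n = 2; the reaction quotient is Q = [Mn²⁺]·[Sn²⁺]/[Sn⁴⁺] = 114.
E = E° − (RT/nF) ln Q = 1.33 − (8.314×310)/(2×96485) × (4.733) = 1.330 − 0.063 = 1.267 V.

1.27 V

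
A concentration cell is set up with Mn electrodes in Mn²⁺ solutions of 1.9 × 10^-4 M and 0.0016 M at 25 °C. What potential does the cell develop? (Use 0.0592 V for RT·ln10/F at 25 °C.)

Both half-cells are Mn²⁺/Mn, so E°_cell = 0. The concentrated side is the cathode; the cell reaction moves Mn²⁺ from high to low concentration with n = 2.
Q = [Mn²⁺]_dilute/[Mn²⁺]_conc = 1.9 × 10^-4/0.0016 = 0.119.
E = 0 − (0.0592/2) log Q = −(0.0592/2)(-0.925) = 0.0274 V.

0.027 V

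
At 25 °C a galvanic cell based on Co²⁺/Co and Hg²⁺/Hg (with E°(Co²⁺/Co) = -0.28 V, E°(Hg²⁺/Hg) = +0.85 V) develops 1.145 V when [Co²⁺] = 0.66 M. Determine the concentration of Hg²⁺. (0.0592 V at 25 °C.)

From the Nernst equation, log Q = n(E° − E)/0.0592 = 2(1.13 − 1.145)/0.0592 = -0.507, so Q = 0.311.
With Q = [Co²⁺]/[Hg²⁺] and the known concentrations, [Hg²⁺] in the denominator gives [Hg²⁺] = 2.1 M.

2.1 M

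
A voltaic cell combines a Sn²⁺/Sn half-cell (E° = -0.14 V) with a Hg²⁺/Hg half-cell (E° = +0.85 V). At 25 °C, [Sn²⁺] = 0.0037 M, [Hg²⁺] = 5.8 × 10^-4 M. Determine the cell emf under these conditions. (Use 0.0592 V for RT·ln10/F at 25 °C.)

0.966 V

The Hg²⁺/Hg couple has the higher reduction potential and acts as the cathode, so E°_cell = +0.85 − (-0.14) = 0.99 V.
Balancing electrons gives n = 2; the reaction quotient is Q = [Sn²⁺]/[Hg²⁺] = 6.38.
At 25 °C, E = E° − (0.0592/n) log Q = 0.99 − (0.0592/2)(0.805) = 0.990 − 0.024 = 0.966 V.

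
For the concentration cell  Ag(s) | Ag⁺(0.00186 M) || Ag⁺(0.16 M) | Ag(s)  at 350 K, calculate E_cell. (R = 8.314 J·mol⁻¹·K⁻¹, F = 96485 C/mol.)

0.13 V

Both half-cells are Ag⁺/Ag, so E°_cell = 0. The concentrated side is the cathode; the cell reaction moves Ag⁺ from high to low concentration with n = 1.
Q = [Ag⁺]_dilute/[Ag⁺]_conc = 0.00186/0.16 = 0.0116.
E = 0 − (RT/nF) ln Q = −((8.314×350)/(1×96485))(-4.455) = 0.1344 V.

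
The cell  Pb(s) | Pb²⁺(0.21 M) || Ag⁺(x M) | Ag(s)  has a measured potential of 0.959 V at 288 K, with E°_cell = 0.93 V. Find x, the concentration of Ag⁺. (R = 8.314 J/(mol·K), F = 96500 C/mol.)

1.5 M

From the Nernst equation, ln Q = nF(E° − E)/RT = 2×96500×(0.93 − 0.959)/(8.314×288) = -2.338, so Q = 0.0966.
With Q = [Pb²⁺]/[Ag⁺]^2 and the known concentrations, [Ag⁺]^2 in the denominator gives [Ag⁺] = 1.5 M.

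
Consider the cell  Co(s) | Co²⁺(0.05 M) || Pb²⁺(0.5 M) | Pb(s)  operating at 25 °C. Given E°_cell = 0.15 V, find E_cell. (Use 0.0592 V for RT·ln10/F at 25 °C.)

Balancing electrons gives n = 2; the reaction quotient is Q = [Co²⁺]/[Pb²⁺] = 0.100.
At 25 °C, E = E° − (0.0592/n) log Q = 0.15 − (0.0592/2)(-1.000) = 0.150 + 0.030 = 0.180 V.

0.180 V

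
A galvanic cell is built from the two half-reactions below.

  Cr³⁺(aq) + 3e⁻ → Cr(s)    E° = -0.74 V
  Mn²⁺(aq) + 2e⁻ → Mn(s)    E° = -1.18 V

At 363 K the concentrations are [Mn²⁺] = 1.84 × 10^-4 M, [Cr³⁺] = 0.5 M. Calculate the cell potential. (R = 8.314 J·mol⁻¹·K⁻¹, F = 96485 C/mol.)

0.567 V

The Cr³⁺/Cr couple has the higher reduction potential and acts as the cathode, so E°_cell = -0.74 − (-1.18) = 0.44 V.
Balancing electrons gives n = 6; the reaction quotient is Q = [Mn²⁺]^3/[Cr³⁺]^2 = 2.49 × 10^-11.
E = E° − (RT/nF) ln Q = 0.44 − (8.314×363)/(6×96485) × (-24.415) = 0.440 + 0.127 = 0.567 V.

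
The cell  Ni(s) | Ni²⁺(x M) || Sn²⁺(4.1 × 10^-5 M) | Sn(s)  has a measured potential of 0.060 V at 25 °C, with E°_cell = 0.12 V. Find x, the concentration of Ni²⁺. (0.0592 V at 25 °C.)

From the Nernst equation, log Q = n(E° − E)/0.0592 = 2(0.12 − 0.060)/0.0592 = 2.027, so Q = 106.
With Q = [Ni²⁺]/[Sn²⁺] and the known concentrations, [Ni²⁺] in the numerator gives [Ni²⁺] = 0.0044 M.

0.0044 M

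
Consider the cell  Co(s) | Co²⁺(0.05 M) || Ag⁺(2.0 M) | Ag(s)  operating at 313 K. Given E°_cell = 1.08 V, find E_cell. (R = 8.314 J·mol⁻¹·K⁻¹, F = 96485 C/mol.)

Balancing electrons gives n = 2; the reaction quotient is Q = [Co²⁺]/[Ag⁺]^2 = 0.0125.
E = E° − (RT/nF) ln Q = 1.08 − (8.314×313)/(2×96485) × (-4.382) = 1.080 + 0.059 = 1.139 V.

1.14 V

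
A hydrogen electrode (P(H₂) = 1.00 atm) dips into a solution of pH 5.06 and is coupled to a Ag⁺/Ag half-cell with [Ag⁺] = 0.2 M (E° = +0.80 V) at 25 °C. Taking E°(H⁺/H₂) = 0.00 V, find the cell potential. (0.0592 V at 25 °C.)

The Ag⁺/Ag couple is the cathode, so E°_cell = 0.80 V; n = 2.
[H⁺] = 10^(−5.06) = 8.7 × 10^-6 M, and Q = [H⁺]^2 / ([Ag⁺]^2·P(H₂)) = 1.9 × 10^-9.
E = E° − (0.0592/2) log Q = 0.80 − (0.0592/2)(-8.722) = 1.058 V.

1.06 V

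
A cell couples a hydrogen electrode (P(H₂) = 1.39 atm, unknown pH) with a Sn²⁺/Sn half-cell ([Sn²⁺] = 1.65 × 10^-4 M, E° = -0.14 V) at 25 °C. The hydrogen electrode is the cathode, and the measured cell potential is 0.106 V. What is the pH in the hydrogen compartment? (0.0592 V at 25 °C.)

E°_cell = 0.14 V and n = 2.
log Q = n(E° − E)/0.0592 = 2×(0.14 − 0.106)/0.0592 = 1.149.
With Q = [Sn²⁺]·P(H₂) / [H⁺]^2, solving for [H⁺] gives log[H⁺] = -2.394, so pH = 2.39.

pH = 2.39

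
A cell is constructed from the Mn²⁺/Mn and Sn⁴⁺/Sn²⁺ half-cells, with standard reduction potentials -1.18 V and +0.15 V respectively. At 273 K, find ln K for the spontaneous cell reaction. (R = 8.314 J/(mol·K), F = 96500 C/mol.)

E°_cell = +0.15 − (-1.18) = 1.33 V, with n = 2 electrons transferred.
At equilibrium E = 0, so the Nernst equation gives ln K = nFE°/RT = (2)(96500)(1.33)/((8.314)(273)) = 113.09.

ln K = 113.1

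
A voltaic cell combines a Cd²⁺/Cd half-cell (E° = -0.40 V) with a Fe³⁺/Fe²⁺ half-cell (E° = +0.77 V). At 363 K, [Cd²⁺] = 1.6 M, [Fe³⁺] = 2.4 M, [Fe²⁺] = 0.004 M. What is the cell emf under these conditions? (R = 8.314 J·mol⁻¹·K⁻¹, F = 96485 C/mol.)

The Fe³⁺/Fe²⁺ couple has the higher reduction potential and acts as the cathode, so E°_cell = +0.77 − (-0.40) = 1.17 V.
Balancing electrons gives n = 2; the reaction quotient is Q = [Cd²⁺]·[Fe²⁺]^2/[Fe³⁺]^2 = 4.44 × 10^-6.
E = E° − (RT/nF) ln Q = 1.17 − (8.314×363)/(2×96485) × (-12.324) = 1.170 + 0.193 = 1.363 V.

1.36 V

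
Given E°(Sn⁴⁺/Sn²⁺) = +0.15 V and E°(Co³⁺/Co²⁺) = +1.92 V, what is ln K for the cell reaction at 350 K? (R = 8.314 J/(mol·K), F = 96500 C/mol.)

ln K = 117.4

E°_cell = +1.92 − (+0.15) = 1.77 V, with n = 2 electrons transferred.
At equilibrium E = 0, so the Nernst equation gives ln K = nFE°/RT = (2)(96500)(1.77)/((8.314)(350)) = 117.40.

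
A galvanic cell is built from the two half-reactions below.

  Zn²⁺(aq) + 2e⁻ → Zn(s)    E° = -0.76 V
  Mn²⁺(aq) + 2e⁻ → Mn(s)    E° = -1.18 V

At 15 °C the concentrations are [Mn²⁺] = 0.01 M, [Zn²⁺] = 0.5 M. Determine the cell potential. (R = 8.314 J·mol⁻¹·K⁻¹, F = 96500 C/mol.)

The Zn²⁺/Zn couple has the higher reduction potential and acts as the cathode, so E°_cell = -0.76 − (-1.18) = 0.42 V.
Balancing electrons gives n = 2; the reaction quotient is Q = [Mn²⁺]/[Zn²⁺] = 0.0200.
E = E° − (RT/nF) ln Q = 0.42 − (8.314×288)/(2×96500) × (-3.912) = 0.420 + 0.049 = 0.469 V.

0.469 V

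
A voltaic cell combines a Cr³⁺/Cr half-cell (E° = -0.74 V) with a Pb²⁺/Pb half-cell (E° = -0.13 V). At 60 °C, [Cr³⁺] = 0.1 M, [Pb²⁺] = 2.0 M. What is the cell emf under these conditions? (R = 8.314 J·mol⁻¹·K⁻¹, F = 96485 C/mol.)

0.642 V

The Pb²⁺/Pb couple has the higher reduction potential and acts as the cathode, so E°_cell = -0.13 − (-0.74) = 0.61 V.
Balancing electrons gives n = 6; the reaction quotient is Q = [Cr³⁺]^2/[Pb²⁺]^3 = 0.00125.
E = E° − (RT/nF) ln Q = 0.61 − (8.314×333)/(6×96485) × (-6.685) = 0.610 + 0.032 = 0.642 V.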